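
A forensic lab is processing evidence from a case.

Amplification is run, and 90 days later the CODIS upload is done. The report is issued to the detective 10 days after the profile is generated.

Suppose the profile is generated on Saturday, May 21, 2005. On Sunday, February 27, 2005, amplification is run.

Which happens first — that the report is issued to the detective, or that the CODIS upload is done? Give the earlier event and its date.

The profile is generated: May 21, 2005.
The report is issued to the detective: May 21, 2005 + 10 days = May 31, 2005.
Amplification is run: Feb 27, 2005.
The CODIS upload is done: Feb 27, 2005 + 90 days = May 28, 2005.
Comparing: the report is issued to the detective on May 31, 2005 vs the CODIS upload is done on May 28, 2005. Earlier: the CODIS upload is done.

The CODIS upload is done — Saturday, May 28, 2005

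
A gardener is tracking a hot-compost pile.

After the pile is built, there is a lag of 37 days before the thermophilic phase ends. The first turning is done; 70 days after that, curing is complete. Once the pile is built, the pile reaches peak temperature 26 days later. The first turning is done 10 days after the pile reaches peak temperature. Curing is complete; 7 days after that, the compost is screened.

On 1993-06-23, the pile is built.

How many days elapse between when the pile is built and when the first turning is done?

Causal path: the pile is built → the pile reaches peak temperature → the first turning is done.
Total delay along the path: 26 + 10 = 36 days.

36 days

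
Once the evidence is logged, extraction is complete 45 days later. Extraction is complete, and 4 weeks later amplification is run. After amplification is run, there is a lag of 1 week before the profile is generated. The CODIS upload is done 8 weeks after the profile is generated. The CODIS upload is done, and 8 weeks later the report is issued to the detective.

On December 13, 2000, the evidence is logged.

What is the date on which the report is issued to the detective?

June 23, 2001

The evidence is logged: Dec 13, 2000.
Extraction is complete: Dec 13, 2000 + 45 days = Jan 27, 2001.
Amplification is run: Jan 27, 2001 + 4 weeks = Feb 24, 2001.
The profile is generated: Feb 24, 2001 + 1 week = Mar 3, 2001.
The CODIS upload is done: Mar 3, 2001 + 8 weeks = Apr 28, 2001.
The report is issued to the detective: Apr 28, 2001 + 8 weeks = Jun 23, 2001.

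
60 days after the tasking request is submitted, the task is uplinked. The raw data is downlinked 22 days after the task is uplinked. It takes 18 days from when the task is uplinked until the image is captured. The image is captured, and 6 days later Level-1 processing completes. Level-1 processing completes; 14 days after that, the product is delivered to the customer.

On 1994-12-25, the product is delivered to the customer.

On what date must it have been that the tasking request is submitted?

The product is delivered to the customer: Dec 25, 1994.
Level-1 processing completes: Dec 25, 1994 − 14 days = Dec 11, 1994.
The image is captured: Dec 11, 1994 − 6 days = Dec 5, 1994.
The task is uplinked: Dec 5, 1994 − 18 days = Nov 17, 1994.
The tasking request is submitted: Nov 17, 1994 − 60 days = Sep 18, 1994.

1994-09-18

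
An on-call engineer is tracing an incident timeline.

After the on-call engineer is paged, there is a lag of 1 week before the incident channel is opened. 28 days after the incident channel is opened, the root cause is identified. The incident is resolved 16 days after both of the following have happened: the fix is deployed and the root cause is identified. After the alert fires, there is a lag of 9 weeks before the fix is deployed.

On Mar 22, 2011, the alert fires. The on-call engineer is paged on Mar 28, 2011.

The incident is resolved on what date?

Jun 9, 2011

The alert fires: Mar 22, 2011.
The fix is deployed: Mar 22, 2011 + 9 weeks = May 24, 2011.
The on-call engineer is paged: Mar 28, 2011.
The incident channel is opened: Mar 28, 2011 + 1 week = Apr 4, 2011.
The root cause is identified: Apr 4, 2011 + 28 days = May 2, 2011.
Both prerequisites met — the fix is deployed (May 24, 2011), the root cause is identified (May 2, 2011); the later is May 24, 2011.
The incident is resolved: May 24, 2011 + 16 days = Jun 9, 2011.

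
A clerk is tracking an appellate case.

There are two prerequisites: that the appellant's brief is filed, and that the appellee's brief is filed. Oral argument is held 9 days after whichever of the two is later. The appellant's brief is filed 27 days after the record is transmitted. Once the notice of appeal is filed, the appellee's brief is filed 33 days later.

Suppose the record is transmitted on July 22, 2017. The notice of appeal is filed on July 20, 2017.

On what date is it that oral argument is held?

August 31, 2017

The record is transmitted: Jul 22, 2017.
The appellant's brief is filed: Jul 22, 2017 + 27 days = Aug 18, 2017.
The notice of appeal is filed: Jul 20, 2017.
The appellee's brief is filed: Jul 20, 2017 + 33 days = Aug 22, 2017.
Both prerequisites met — the appellant's brief is filed (Aug 18, 2017), the appellee's brief is filed (Aug 22, 2017); the later is Aug 22, 2017.
Oral argument is held: Aug 22, 2017 + 9 days = Aug 31, 2017.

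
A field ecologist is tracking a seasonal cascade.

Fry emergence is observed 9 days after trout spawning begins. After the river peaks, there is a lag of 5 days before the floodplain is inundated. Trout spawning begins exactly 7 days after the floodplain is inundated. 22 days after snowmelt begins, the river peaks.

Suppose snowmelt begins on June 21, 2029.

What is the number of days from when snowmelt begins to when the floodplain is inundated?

Causal path: snowmelt begins → the river peaks → the floodplain is inundated.
Total delay along the path: 22 + 5 = 27 days.

27 days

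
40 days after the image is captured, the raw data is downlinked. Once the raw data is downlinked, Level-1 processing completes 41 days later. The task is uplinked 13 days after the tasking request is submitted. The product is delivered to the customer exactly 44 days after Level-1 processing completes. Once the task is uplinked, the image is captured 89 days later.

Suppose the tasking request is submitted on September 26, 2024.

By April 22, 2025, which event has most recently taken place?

The tasking request is submitted: Sep 26, 2024.
The task is uplinked: Sep 26, 2024 + 13 days = Oct 9, 2024.
The image is captured: Oct 9, 2024 + 89 days = Jan 6, 2025.
The raw data is downlinked: Jan 6, 2025 + 40 days = Feb 15, 2025.
Level-1 processing completes: Feb 15, 2025 + 41 days = Mar 28, 2025.
The product is delivered to the customer: Mar 28, 2025 + 44 days = May 11, 2025.
Apr 22, 2025 falls between when Level-1 processing completes (Mar 28, 2025) and when the product is delivered to the customer (May 11, 2025).

Level-1 processing completes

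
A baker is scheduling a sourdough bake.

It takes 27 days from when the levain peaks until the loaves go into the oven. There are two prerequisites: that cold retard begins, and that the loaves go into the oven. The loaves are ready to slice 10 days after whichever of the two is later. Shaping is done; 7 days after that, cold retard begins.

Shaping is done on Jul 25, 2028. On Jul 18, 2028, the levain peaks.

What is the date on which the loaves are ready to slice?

Shaping is done: Jul 25, 2028.
Cold retard begins: Jul 25, 2028 + 7 days = Aug 1, 2028.
The levain peaks: Jul 18, 2028.
The loaves go into the oven: Jul 18, 2028 + 27 days = Aug 14, 2028.
Both prerequisites met — cold retard begins (Aug 1, 2028), the loaves go into the oven (Aug 14, 2028); the later is Aug 14, 2028.
The loaves are ready to slice: Aug 14, 2028 + 10 days = Aug 24, 2028.

Aug 24, 2028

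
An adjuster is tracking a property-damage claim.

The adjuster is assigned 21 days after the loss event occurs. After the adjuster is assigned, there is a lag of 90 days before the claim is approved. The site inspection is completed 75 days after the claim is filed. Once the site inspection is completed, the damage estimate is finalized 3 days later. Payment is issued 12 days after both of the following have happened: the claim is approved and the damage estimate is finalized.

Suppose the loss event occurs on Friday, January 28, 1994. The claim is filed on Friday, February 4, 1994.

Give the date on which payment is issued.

The loss event occurs: Jan 28, 1994.
The adjuster is assigned: Jan 28, 1994 + 21 days = Feb 18, 1994.
The claim is approved: Feb 18, 1994 + 90 days = May 19, 1994.
The claim is filed: Feb 4, 1994.
The site inspection is completed: Feb 4, 1994 + 75 days = Apr 20, 1994.
The damage estimate is finalized: Apr 20, 1994 + 3 days = Apr 23, 1994.
Both prerequisites met — the claim is approved (May 19, 1994), the damage estimate is finalized (Apr 23, 1994); the later is May 19, 1994.
Payment is issued: May 19, 1994 + 12 days = May 31, 1994.

Tuesday, May 31, 1994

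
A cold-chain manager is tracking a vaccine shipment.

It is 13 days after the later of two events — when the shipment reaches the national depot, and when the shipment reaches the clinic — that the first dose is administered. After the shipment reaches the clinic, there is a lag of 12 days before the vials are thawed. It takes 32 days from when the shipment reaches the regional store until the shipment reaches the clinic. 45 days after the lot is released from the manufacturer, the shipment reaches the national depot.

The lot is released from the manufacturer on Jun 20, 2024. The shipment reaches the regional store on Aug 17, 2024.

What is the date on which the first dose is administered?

The lot is released from the manufacturer: Jun 20, 2024.
The shipment reaches the national depot: Jun 20, 2024 + 45 days = Aug 4, 2024.
The shipment reaches the regional store: Aug 17, 2024.
The shipment reaches the clinic: Aug 17, 2024 + 32 days = Sep 18, 2024.
Both prerequisites met — the shipment reaches the national depot (Aug 4, 2024), the shipment reaches the clinic (Sep 18, 2024); the later is Sep 18, 2024.
The first dose is administered: Sep 18, 2024 + 13 days = Oct 1, 2024.

Oct 1, 2024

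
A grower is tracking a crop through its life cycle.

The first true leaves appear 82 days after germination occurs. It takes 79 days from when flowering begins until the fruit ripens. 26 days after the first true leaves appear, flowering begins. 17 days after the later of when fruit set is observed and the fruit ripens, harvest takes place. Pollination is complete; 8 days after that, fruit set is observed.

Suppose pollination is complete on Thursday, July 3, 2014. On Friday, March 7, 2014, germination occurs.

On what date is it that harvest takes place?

Saturday, September 27, 2014

Pollination is complete: Jul 3, 2014.
Fruit set is observed: Jul 3, 2014 + 8 days = Jul 11, 2014.
Germination occurs: Mar 7, 2014.
The first true leaves appear: Mar 7, 2014 + 82 days = May 28, 2014.
Flowering begins: May 28, 2014 + 26 days = Jun 23, 2014.
The fruit ripens: Jun 23, 2014 + 79 days = Sep 10, 2014.
Both prerequisites met — fruit set is observed (Jul 11, 2014), the fruit ripens (Sep 10, 2014); the later is Sep 10, 2014.
Harvest takes place: Sep 10, 2014 + 17 days = Sep 27, 2014.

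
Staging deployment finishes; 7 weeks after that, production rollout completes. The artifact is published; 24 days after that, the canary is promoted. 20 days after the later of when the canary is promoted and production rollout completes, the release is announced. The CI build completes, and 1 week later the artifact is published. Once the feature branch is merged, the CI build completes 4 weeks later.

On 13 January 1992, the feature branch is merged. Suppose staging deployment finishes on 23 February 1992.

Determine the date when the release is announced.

2 May 1992

The feature branch is merged: Jan 13, 1992.
The CI build completes: Jan 13, 1992 + 4 weeks = Feb 10, 1992.
The artifact is published: Feb 10, 1992 + 1 week = Feb 17, 1992.
The canary is promoted: Feb 17, 1992 + 24 days = Mar 12, 1992.
Staging deployment finishes: Feb 23, 1992.
Production rollout completes: Feb 23, 1992 + 7 weeks = Apr 12, 1992.
Both prerequisites met — the canary is promoted (Mar 12, 1992), production rollout completes (Apr 12, 1992); the later is Apr 12, 1992.
The release is announced: Apr 12, 1992 + 20 days = May 2, 1992.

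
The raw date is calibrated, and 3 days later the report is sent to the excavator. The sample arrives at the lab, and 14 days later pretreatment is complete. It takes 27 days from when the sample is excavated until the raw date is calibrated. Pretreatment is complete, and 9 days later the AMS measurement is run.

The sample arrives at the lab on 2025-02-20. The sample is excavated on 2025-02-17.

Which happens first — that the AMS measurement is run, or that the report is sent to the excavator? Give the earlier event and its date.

The AMS measurement is run — 2025-03-15

The sample arrives at the lab: Feb 20, 2025.
Pretreatment is complete: Feb 20, 2025 + 14 days = Mar 6, 2025.
The AMS measurement is run: Mar 6, 2025 + 9 days = Mar 15, 2025.
The sample is excavated: Feb 17, 2025.
The raw date is calibrated: Feb 17, 2025 + 27 days = Mar 16, 2025.
The report is sent to the excavator: Mar 16, 2025 + 3 days = Mar 19, 2025.
Comparing: the AMS measurement is run on Mar 15, 2025 vs the report is sent to the excavator on Mar 19, 2025. Earlier: the AMS measurement is run.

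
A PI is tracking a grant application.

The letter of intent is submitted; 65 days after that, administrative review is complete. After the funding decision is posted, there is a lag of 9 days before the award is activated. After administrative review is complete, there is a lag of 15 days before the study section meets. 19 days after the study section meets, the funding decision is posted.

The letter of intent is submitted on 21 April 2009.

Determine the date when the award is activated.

7 August 2009

The letter of intent is submitted: Apr 21, 2009.
Administrative review is complete: Apr 21, 2009 + 65 days = Jun 25, 2009.
The study section meets: Jun 25, 2009 + 15 days = Jul 10, 2009.
The funding decision is posted: Jul 10, 2009 + 19 days = Jul 29, 2009.
The award is activated: Jul 29, 2009 + 9 days = Aug 7, 2009.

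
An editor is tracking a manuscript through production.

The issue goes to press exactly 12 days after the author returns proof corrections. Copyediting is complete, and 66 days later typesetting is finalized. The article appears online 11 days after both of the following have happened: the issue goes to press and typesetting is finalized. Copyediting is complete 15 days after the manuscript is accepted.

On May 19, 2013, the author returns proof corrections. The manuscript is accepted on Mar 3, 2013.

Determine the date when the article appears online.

The author returns proof corrections: May 19, 2013.
The issue goes to press: May 19, 2013 + 12 days = May 31, 2013.
The manuscript is accepted: Mar 3, 2013.
Copyediting is complete: Mar 3, 2013 + 15 days = Mar 18, 2013.
Typesetting is finalized: Mar 18, 2013 + 66 days = May 23, 2013.
Both prerequisites met — the issue goes to press (May 31, 2013), typesetting is finalized (May 23, 2013); the later is May 31, 2013.
The article appears online: May 31, 2013 + 11 days = Jun 11, 2013.

Jun 11, 2013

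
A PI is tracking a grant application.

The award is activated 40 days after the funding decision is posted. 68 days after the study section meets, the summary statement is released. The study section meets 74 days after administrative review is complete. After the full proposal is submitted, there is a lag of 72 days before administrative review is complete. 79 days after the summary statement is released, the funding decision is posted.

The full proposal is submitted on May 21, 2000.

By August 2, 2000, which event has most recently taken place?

The full proposal is submitted: May 21, 2000.
Administrative review is complete: May 21, 2000 + 72 days = Aug 1, 2000.
The study section meets: Aug 1, 2000 + 74 days = Oct 14, 2000.
The summary statement is released: Oct 14, 2000 + 68 days = Dec 21, 2000.
The funding decision is posted: Dec 21, 2000 + 79 days = Mar 10, 2001.
The award is activated: Mar 10, 2001 + 40 days = Apr 19, 2001.
Aug 2, 2000 falls between when administrative review is complete (Aug 1, 2000) and when the study section meets (Oct 14, 2000).

Administrative review is complete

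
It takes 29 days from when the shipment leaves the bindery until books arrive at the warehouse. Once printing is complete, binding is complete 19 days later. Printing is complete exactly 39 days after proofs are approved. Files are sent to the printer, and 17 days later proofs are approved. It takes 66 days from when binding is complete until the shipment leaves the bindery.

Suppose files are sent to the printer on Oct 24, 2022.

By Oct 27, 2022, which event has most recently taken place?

Files are sent to the printer: Oct 24, 2022.
Proofs are approved: Oct 24, 2022 + 17 days = Nov 10, 2022.
Printing is complete: Nov 10, 2022 + 39 days = Dec 19, 2022.
Binding is complete: Dec 19, 2022 + 19 days = Jan 7, 2023.
The shipment leaves the bindery: Jan 7, 2023 + 66 days = Mar 14, 2023.
Books arrive at the warehouse: Mar 14, 2023 + 29 days = Apr 12, 2023.
Oct 27, 2022 falls between when files are sent to the printer (Oct 24, 2022) and when proofs are approved (Nov 10, 2022).

Files are sent to the printer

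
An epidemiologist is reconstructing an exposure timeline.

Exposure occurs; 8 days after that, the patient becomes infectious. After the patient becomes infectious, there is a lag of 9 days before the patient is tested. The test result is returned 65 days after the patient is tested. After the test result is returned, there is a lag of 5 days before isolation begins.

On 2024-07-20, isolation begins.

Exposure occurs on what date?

2024-04-24

Isolation begins: Jul 20, 2024.
The test result is returned: Jul 20, 2024 − 5 days = Jul 15, 2024.
The patient is tested: Jul 15, 2024 − 65 days = May 11, 2024.
The patient becomes infectious: May 11, 2024 − 9 days = May 2, 2024.
Exposure occurs: May 2, 2024 − 8 days = Apr 24, 2024.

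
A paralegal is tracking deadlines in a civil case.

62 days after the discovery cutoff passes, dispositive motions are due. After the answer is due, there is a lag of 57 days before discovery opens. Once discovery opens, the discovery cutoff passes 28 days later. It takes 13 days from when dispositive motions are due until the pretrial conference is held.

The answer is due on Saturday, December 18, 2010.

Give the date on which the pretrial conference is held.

Friday, May 27, 2011

The answer is due: Dec 18, 2010.
Discovery opens: Dec 18, 2010 + 57 days = Feb 13, 2011.
The discovery cutoff passes: Feb 13, 2011 + 28 days = Mar 13, 2011.
Dispositive motions are due: Mar 13, 2011 + 62 days = May 14, 2011.
The pretrial conference is held: May 14, 2011 + 13 days = May 27, 2011.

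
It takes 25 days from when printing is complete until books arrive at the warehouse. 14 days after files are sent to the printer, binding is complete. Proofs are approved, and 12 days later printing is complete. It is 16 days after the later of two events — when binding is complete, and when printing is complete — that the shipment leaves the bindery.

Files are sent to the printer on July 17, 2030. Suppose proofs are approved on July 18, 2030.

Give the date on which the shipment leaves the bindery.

August 16, 2030

Files are sent to the printer: Jul 17, 2030.
Binding is complete: Jul 17, 2030 + 14 days = Jul 31, 2030.
Proofs are approved: Jul 18, 2030.
Printing is complete: Jul 18, 2030 + 12 days = Jul 30, 2030.
Both prerequisites met — binding is complete (Jul 31, 2030), printing is complete (Jul 30, 2030); the later is Jul 31, 2030.
The shipment leaves the bindery: Jul 31, 2030 + 16 days = Aug 16, 2030.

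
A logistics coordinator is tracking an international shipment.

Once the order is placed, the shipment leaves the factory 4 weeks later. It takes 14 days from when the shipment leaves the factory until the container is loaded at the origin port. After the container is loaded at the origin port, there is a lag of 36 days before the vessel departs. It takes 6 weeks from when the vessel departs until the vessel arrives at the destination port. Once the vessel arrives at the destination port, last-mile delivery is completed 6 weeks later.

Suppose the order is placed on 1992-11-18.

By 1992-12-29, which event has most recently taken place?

The order is placed: Nov 18, 1992.
The shipment leaves the factory: Nov 18, 1992 + 4 weeks = Dec 16, 1992.
The container is loaded at the origin port: Dec 16, 1992 + 14 days = Dec 30, 1992.
The vessel departs: Dec 30, 1992 + 36 days = Feb 4, 1993.
The vessel arrives at the destination port: Feb 4, 1993 + 6 weeks = Mar 18, 1993.
Last-mile delivery is completed: Mar 18, 1993 + 6 weeks = Apr 29, 1993.
Dec 29, 1992 falls between when the shipment leaves the factory (Dec 16, 1992) and when the container is loaded at the origin port (Dec 30, 1992).

The shipment leaves the factory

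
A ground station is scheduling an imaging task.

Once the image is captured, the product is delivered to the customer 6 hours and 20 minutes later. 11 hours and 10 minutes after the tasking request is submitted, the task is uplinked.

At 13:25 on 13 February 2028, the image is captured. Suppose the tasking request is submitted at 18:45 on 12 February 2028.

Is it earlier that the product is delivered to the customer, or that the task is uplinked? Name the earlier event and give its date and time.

The image is captured: 13:25 Feb 13, 2028.
The product is delivered to the customer: 13:25 Feb 13, 2028 + 6h20m = 19:45 Feb 13, 2028.
The tasking request is submitted: 18:45 Feb 12, 2028.
The task is uplinked: 18:45 Feb 12, 2028 + 11h10m = 05:55 Feb 13, 2028.
Comparing: the product is delivered to the customer at 19:45 Feb 13, 2028 vs the task is uplinked at 05:55 Feb 13, 2028. Earlier: the task is uplinked.

The task is uplinked — 05:55 on 13 February 2028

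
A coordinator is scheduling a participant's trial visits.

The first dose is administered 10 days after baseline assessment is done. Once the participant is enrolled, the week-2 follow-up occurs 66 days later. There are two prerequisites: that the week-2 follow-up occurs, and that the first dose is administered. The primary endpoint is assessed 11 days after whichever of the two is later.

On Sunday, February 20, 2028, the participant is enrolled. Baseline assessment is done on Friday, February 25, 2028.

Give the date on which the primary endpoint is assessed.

Sunday, May 7, 2028

The participant is enrolled: Feb 20, 2028.
The week-2 follow-up occurs: Feb 20, 2028 + 66 days = Apr 26, 2028.
Baseline assessment is done: Feb 25, 2028.
The first dose is administered: Feb 25, 2028 + 10 days = Mar 6, 2028.
Both prerequisites met — the week-2 follow-up occurs (Apr 26, 2028), the first dose is administered (Mar 6, 2028); the later is Apr 26, 2028.
The primary endpoint is assessed: Apr 26, 2028 + 11 days = May 7, 2028.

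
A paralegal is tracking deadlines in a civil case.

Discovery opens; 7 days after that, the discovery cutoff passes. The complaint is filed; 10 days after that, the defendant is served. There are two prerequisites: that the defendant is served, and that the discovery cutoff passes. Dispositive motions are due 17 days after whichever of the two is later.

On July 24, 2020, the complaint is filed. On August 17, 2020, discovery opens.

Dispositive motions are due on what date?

September 10, 2020

The complaint is filed: Jul 24, 2020.
The defendant is served: Jul 24, 2020 + 10 days = Aug 3, 2020.
Discovery opens: Aug 17, 2020.
The discovery cutoff passes: Aug 17, 2020 + 7 days = Aug 24, 2020.
Both prerequisites met — the defendant is served (Aug 3, 2020), the discovery cutoff passes (Aug 24, 2020); the later is Aug 24, 2020.
Dispositive motions are due: Aug 24, 2020 + 17 days = Sep 10, 2020.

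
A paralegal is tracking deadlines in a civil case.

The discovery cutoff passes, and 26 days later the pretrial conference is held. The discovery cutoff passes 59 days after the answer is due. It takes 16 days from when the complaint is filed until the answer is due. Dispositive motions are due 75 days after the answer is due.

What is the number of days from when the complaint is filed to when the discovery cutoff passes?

Causal path: the complaint is filed → the answer is due → the discovery cutoff passes.
Total delay along the path: 16 + 59 = 75 days.

75 days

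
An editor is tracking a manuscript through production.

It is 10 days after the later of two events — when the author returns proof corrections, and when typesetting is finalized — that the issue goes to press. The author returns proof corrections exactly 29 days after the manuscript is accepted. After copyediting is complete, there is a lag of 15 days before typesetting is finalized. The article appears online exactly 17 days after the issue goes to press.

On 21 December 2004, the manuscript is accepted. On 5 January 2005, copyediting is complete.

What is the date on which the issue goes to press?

The manuscript is accepted: Dec 21, 2004.
The author returns proof corrections: Dec 21, 2004 + 29 days = Jan 19, 2005.
Copyediting is complete: Jan 5, 2005.
Typesetting is finalized: Jan 5, 2005 + 15 days = Jan 20, 2005.
Both prerequisites met — the author returns proof corrections (Jan 19, 2005), typesetting is finalized (Jan 20, 2005); the later is Jan 20, 2005.
The issue goes to press: Jan 20, 2005 + 10 days = Jan 30, 2005.

30 January 2005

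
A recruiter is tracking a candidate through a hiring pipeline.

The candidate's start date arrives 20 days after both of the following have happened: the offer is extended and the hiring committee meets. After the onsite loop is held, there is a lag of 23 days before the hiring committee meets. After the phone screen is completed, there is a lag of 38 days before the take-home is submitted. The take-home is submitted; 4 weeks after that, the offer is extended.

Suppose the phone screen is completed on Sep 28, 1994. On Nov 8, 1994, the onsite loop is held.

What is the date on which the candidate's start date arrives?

The phone screen is completed: Sep 28, 1994.
The take-home is submitted: Sep 28, 1994 + 38 days = Nov 5, 1994.
The offer is extended: Nov 5, 1994 + 4 weeks = Dec 3, 1994.
The onsite loop is held: Nov 8, 1994.
The hiring committee meets: Nov 8, 1994 + 23 days = Dec 1, 1994.
Both prerequisites met — the offer is extended (Dec 3, 1994), the hiring committee meets (Dec 1, 1994); the later is Dec 3, 1994.
The candidate's start date arrives: Dec 3, 1994 + 20 days = Dec 23, 1994.

Dec 23, 1994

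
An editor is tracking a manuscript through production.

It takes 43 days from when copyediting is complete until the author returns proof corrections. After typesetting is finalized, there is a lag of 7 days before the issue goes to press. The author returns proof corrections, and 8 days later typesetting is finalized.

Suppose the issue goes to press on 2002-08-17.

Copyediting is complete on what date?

The issue goes to press: Aug 17, 2002.
Typesetting is finalized: Aug 17, 2002 − 7 days = Aug 10, 2002.
The author returns proof corrections: Aug 10, 2002 − 8 days = Aug 2, 2002.
Copyediting is complete: Aug 2, 2002 − 43 days = Jun 20, 2002.

2002-06-20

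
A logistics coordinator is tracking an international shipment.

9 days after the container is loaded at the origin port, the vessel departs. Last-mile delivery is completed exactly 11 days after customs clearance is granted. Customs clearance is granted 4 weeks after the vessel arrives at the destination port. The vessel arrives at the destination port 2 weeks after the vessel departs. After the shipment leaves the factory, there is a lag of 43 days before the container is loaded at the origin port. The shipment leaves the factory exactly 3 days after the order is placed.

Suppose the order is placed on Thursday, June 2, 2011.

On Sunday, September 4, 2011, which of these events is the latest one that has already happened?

The vessel arrives at the destination port

The order is placed: Jun 2, 2011.
The shipment leaves the factory: Jun 2, 2011 + 3 days = Jun 5, 2011.
The container is loaded at the origin port: Jun 5, 2011 + 43 days = Jul 18, 2011.
The vessel departs: Jul 18, 2011 + 9 days = Jul 27, 2011.
The vessel arrives at the destination port: Jul 27, 2011 + 2 weeks = Aug 10, 2011.
Customs clearance is granted: Aug 10, 2011 + 4 weeks = Sep 7, 2011.
Last-mile delivery is completed: Sep 7, 2011 + 11 days = Sep 18, 2011.
Sep 4, 2011 falls between when the vessel arrives at the destination port (Aug 10, 2011) and when customs clearance is granted (Sep 7, 2011).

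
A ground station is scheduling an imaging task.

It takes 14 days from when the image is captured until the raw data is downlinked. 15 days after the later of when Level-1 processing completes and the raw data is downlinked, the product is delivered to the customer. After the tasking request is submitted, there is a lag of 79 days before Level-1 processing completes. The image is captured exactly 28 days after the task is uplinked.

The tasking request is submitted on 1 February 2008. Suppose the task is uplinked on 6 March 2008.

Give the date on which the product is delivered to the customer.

The tasking request is submitted: Feb 1, 2008.
Level-1 processing completes: Feb 1, 2008 + 79 days = Apr 20, 2008.
The task is uplinked: Mar 6, 2008.
The image is captured: Mar 6, 2008 + 28 days = Apr 3, 2008.
The raw data is downlinked: Apr 3, 2008 + 14 days = Apr 17, 2008.
Both prerequisites met — Level-1 processing completes (Apr 20, 2008), the raw data is downlinked (Apr 17, 2008); the later is Apr 20, 2008.
The product is delivered to the customer: Apr 20, 2008 + 15 days = May 5, 2008.

5 May 2008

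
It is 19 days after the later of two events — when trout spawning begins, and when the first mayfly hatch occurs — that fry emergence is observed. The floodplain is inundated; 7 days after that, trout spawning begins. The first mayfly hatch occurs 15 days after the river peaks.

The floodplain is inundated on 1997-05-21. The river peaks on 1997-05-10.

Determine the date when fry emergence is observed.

The floodplain is inundated: May 21, 1997.
Trout spawning begins: May 21, 1997 + 7 days = May 28, 1997.
The river peaks: May 10, 1997.
The first mayfly hatch occurs: May 10, 1997 + 15 days = May 25, 1997.
Both prerequisites met — trout spawning begins (May 28, 1997), the first mayfly hatch occurs (May 25, 1997); the later is May 28, 1997.
Fry emergence is observed: May 28, 1997 + 19 days = Jun 16, 1997.

1997-06-16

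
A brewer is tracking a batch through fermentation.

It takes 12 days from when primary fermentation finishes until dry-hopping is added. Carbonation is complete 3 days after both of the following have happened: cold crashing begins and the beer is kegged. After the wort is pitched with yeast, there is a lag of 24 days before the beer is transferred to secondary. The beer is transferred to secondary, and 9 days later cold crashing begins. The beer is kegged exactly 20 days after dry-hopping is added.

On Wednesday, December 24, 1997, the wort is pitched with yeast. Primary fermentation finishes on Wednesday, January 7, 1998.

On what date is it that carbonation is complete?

The wort is pitched with yeast: Dec 24, 1997.
The beer is transferred to secondary: Dec 24, 1997 + 24 days = Jan 17, 1998.
Cold crashing begins: Jan 17, 1998 + 9 days = Jan 26, 1998.
Primary fermentation finishes: Jan 7, 1998.
Dry-hopping is added: Jan 7, 1998 + 12 days = Jan 19, 1998.
The beer is kegged: Jan 19, 1998 + 20 days = Feb 8, 1998.
Both prerequisites met — cold crashing begins (Jan 26, 1998), the beer is kegged (Feb 8, 1998); the later is Feb 8, 1998.
Carbonation is complete: Feb 8, 1998 + 3 days = Feb 11, 1998.

Wednesday, February 11, 1998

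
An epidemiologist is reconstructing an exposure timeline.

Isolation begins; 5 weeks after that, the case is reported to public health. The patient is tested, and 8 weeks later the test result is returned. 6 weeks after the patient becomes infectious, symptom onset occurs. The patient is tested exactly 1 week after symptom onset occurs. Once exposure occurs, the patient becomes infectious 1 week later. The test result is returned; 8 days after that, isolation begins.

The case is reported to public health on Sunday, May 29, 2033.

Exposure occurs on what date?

The case is reported to public health: May 29, 2033.
Isolation begins: May 29, 2033 − 5 weeks = Apr 24, 2033.
The test result is returned: Apr 24, 2033 − 8 days = Apr 16, 2033.
The patient is tested: Apr 16, 2033 − 8 weeks = Feb 19, 2033.
Symptom onset occurs: Feb 19, 2033 − 1 week = Feb 12, 2033.
The patient becomes infectious: Feb 12, 2033 − 6 weeks = Jan 1, 2033.
Exposure occurs: Jan 1, 2033 − 1 week = Dec 25, 2032.

Saturday, December 25, 2032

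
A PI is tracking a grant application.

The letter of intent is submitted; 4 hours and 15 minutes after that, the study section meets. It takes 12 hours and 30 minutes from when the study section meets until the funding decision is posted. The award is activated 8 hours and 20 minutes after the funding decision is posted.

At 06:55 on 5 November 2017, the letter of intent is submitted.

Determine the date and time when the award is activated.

The letter of intent is submitted: 06:55 Nov 5, 2017.
The study section meets: 06:55 Nov 5, 2017 + 4h15m = 11:10 Nov 5, 2017.
The funding decision is posted: 11:10 Nov 5, 2017 + 12h30m = 23:40 Nov 5, 2017.
The award is activated: 23:40 Nov 5, 2017 + 8h20m = 08:00 Nov 6, 2017.

08:00 on 6 November 2017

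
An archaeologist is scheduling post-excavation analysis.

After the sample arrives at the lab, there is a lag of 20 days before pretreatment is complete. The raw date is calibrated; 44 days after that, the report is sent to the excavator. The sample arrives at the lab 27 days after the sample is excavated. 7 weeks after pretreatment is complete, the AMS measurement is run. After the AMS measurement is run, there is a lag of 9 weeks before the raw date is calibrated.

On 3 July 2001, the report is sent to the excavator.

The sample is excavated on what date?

The report is sent to the excavator: Jul 3, 2001.
The raw date is calibrated: Jul 3, 2001 − 44 days = May 20, 2001.
The AMS measurement is run: May 20, 2001 − 9 weeks = Mar 18, 2001.
Pretreatment is complete: Mar 18, 2001 − 7 weeks = Jan 28, 2001.
The sample arrives at the lab: Jan 28, 2001 − 20 days = Jan 8, 2001.
The sample is excavated: Jan 8, 2001 − 27 days = Dec 12, 2000.

12 December 2000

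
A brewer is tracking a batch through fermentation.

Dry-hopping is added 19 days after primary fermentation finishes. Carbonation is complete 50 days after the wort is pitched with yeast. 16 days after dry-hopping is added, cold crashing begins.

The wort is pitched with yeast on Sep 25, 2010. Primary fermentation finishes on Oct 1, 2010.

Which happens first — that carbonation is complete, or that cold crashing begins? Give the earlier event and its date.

Cold crashing begins — Nov 5, 2010

The wort is pitched with yeast: Sep 25, 2010.
Carbonation is complete: Sep 25, 2010 + 50 days = Nov 14, 2010.
Primary fermentation finishes: Oct 1, 2010.
Dry-hopping is added: Oct 1, 2010 + 19 days = Oct 20, 2010.
Cold crashing begins: Oct 20, 2010 + 16 days = Nov 5, 2010.
Comparing: carbonation is complete on Nov 14, 2010 vs cold crashing begins on Nov 5, 2010. Earlier: cold crashing begins.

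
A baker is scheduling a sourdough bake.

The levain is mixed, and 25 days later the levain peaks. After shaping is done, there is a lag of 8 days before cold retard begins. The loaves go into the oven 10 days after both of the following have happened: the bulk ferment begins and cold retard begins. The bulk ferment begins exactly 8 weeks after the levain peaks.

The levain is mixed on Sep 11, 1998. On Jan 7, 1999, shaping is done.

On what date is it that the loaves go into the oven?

The levain is mixed: Sep 11, 1998.
The levain peaks: Sep 11, 1998 + 25 days = Oct 6, 1998.
The bulk ferment begins: Oct 6, 1998 + 8 weeks = Dec 1, 1998.
Shaping is done: Jan 7, 1999.
Cold retard begins: Jan 7, 1999 + 8 days = Jan 15, 1999.
Both prerequisites met — the bulk ferment begins (Dec 1, 1998), cold retard begins (Jan 15, 1999); the later is Jan 15, 1999.
The loaves go into the oven: Jan 15, 1999 + 10 days = Jan 25, 1999.

Jan 25, 1999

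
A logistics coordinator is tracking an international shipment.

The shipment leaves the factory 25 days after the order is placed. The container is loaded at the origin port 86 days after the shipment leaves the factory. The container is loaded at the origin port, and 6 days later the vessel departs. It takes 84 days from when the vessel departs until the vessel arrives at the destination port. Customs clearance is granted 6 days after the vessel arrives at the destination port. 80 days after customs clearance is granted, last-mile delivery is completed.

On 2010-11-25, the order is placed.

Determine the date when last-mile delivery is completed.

2011-09-08

The order is placed: Nov 25, 2010.
The shipment leaves the factory: Nov 25, 2010 + 25 days = Dec 20, 2010.
The container is loaded at the origin port: Dec 20, 2010 + 86 days = Mar 16, 2011.
The vessel departs: Mar 16, 2011 + 6 days = Mar 22, 2011.
The vessel arrives at the destination port: Mar 22, 2011 + 84 days = Jun 14, 2011.
Customs clearance is granted: Jun 14, 2011 + 6 days = Jun 20, 2011.
Last-mile delivery is completed: Jun 20, 2011 + 80 days = Sep 8, 2011.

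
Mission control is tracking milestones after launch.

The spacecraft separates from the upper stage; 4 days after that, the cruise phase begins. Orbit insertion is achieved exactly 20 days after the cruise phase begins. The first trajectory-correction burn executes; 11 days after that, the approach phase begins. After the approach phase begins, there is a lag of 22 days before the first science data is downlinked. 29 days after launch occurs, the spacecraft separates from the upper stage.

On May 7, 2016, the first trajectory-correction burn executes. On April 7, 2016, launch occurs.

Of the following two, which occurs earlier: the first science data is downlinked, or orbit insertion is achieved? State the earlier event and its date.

The first trajectory-correction burn executes: May 7, 2016.
The approach phase begins: May 7, 2016 + 11 days = May 18, 2016.
The first science data is downlinked: May 18, 2016 + 22 days = Jun 9, 2016.
Launch occurs: Apr 7, 2016.
The spacecraft separates from the upper stage: Apr 7, 2016 + 29 days = May 6, 2016.
The cruise phase begins: May 6, 2016 + 4 days = May 10, 2016.
Orbit insertion is achieved: May 10, 2016 + 20 days = May 30, 2016.
Comparing: the first science data is downlinked on Jun 9, 2016 vs orbit insertion is achieved on May 30, 2016. Earlier: orbit insertion is achieved.

Orbit insertion is achieved — May 30, 2016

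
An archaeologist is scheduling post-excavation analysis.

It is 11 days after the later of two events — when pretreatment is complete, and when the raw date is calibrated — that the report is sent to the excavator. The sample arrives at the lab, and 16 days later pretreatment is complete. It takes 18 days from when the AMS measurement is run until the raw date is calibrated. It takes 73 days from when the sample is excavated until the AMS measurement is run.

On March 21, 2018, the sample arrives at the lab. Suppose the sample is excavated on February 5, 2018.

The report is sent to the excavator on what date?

May 18, 2018

The sample arrives at the lab: Mar 21, 2018.
Pretreatment is complete: Mar 21, 2018 + 16 days = Apr 6, 2018.
The sample is excavated: Feb 5, 2018.
The AMS measurement is run: Feb 5, 2018 + 73 days = Apr 19, 2018.
The raw date is calibrated: Apr 19, 2018 + 18 days = May 7, 2018.
Both prerequisites met — pretreatment is complete (Apr 6, 2018), the raw date is calibrated (May 7, 2018); the later is May 7, 2018.
The report is sent to the excavator: May 7, 2018 + 11 days = May 18, 2018.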